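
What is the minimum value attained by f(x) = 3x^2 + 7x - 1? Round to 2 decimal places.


For a quadratic f(x) = ax^2 + bx + c with a > 0, the minimum is at the vertex.
Vertex x-coordinate: x = -b/(2a)
x = -(7) / (2 * 3)
x = -7/6
Substitute back to find the minimum value:
f(-7/6) = 3 * (-7/6)^2 + 7 * (-7/6) - 1
= 49/12 - 49/6 - 1
= -61/12 ≈ -5.08

-5.08


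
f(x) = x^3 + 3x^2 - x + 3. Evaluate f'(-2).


Differentiate f(x) = x^3 + 3x^2 - x + 3 term by term:
f'(x) = 3x^2 + 6x - 1
Substitute x = -2:
f'(-2) = 3 * (-2)^2 + 6 * (-2) - 1
= 12 - 12 - 1
= -1

-1


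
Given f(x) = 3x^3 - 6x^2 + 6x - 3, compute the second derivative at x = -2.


First derivative:
f'(x) = 9x^2 - 12x + 6
Second derivative:
f''(x) = 18x - 12
Substitute x = -2:
f''(-2) = 18 * (-2) - 12
= -36 - 12
= -48

-48


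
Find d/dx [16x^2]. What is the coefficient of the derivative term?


We apply the power rule: d/dx [ax^n] = a*n * x^(n-1)
d/dx [16x^2]
= 16 * 2 * x^(2-1)
= 32x
The coefficient is 32

32


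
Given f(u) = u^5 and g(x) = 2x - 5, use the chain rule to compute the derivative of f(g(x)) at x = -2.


Using the chain rule: (f(g(x)))' = f'(g(x)) * g'(x)
First, find g(-2):
g(-2) = 2 * (-2) - 5 = -9
Next, f'(u) = 5u^4
And g'(x) = 2
So f'(g(-2)) * g'(-2)
= 5 * (-9)^4 * 2
= 5 * 6561 * 2
= 65610

65610


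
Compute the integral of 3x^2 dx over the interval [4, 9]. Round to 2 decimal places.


Find the antiderivative of 3x^2:
F(x) = 3/3 * x^3
Apply the Fundamental Theorem of Calculus:
F(9) - F(4)
= 3/3 * 9^3 - 3/3 * 4^3
= 3/3 * (729 - 64)
= 3/3 * 665
= 665 = 665.00

665.00


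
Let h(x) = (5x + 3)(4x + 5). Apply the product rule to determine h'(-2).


Let u(x) = 5x + 3 and v(x) = 4x + 5
u'(x) = 5
v'(x) = 4
Product rule: h'(x) = u'(x)*v(x) + u(x)*v'(x)
= 5 * (4x + 5) + (5x + 3) * 4
At x = -2:
u(-2) = 5 * (-2) + 3 = -7
v(-2) = 4 * (-2) + 5 = -3
h'(-2) = 5 * (-3) + (-7) * 4
= -15 - 28
= -43

-43


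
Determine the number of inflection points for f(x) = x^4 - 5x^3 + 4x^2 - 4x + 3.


Inflection points occur where f''(x) = 0 and concavity changes.
f(x) = x^4 - 5x^3 + 4x^2 - 4x + 3
f'(x) = 4x^3 - 15x^2 + 8x - 4
f''(x) = 12x^2 - 30x + 8
This is a quadratic in x. Use the discriminant to count real roots.
Discriminant = (-30)^2 - 4 * 12 * 8
= 900 - 384
= 516
Since discriminant > 0, f''(x) = 0 has 2 distinct real solutions.
A quadratic with two distinct real roots changes sign at each root, so concavity changes at both.
Number of inflection points: 2

2


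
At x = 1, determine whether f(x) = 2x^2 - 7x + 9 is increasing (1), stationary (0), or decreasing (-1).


Compute f'(x) to determine behavior:
f'(x) = 4x - 7
f'(1) = 4 * 1 - 7
= 4 - 7
= -3
Since f'(1) < 0, the function is decreasing (-1)

-1


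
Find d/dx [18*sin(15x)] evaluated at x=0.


Apply the chain rule to differentiate 18*sin(15x):
d/dx [18*sin(15x)]
= 18 * cos(15x) * d/dx(15x)
= 18 * 15 * cos(15x)
= 270 * cos(15x)
Evaluate at x = 0:
= 270 * cos(0)
= 270 * 1
= 270

270


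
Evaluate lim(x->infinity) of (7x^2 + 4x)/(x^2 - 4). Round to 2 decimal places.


For limits at infinity with equal-degree polynomials,
we compare leading coefficients.
Numerator leading term: 7x^2
Denominator leading term: x^2
Divide both by x^2:
lim = (7 + 4/x) / (1 - 4/x^2)
As x -> infinity, the 1/x and 1/x^2 terms vanish:
= 7/1 = 7 = 7.00

7.00


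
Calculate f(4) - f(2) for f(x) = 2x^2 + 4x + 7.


Net change = f(b) - f(a)
f(x) = 2x^2 + 4x + 7
Compute f(4):
f(4) = 2 * 4^2 + 4 * 4 + 7
= 32 + 16 + 7
= 55
Compute f(2):
f(2) = 2 * 2^2 + 4 * 2 + 7
= 8 + 8 + 7
= 23
Net change = 55 - 23 = 32

32


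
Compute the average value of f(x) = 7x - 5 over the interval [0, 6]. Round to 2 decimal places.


Average value = 1/(b-a) * integral from a to b of f(x) dx
First compute the integral of 7x - 5:
F(x) = (7/2)x^2 - 5x
F(6) = 7/2 * 36 - 5 * 6 = 96
F(0) = 7/2 * 0 - 5 * 0 = 0
Integral = 96 - 0 = 96
Average = 96 / (6 - 0) = 96 / 6
= 16 = 16.00

16.00


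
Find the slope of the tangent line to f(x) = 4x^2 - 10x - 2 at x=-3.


The slope of the tangent line equals f'(x) at the point.
f(x) = 4x^2 - 10x - 2
f'(x) = 8x - 10
At x = -3:
f'(-3) = 8 * (-3) - 10
= -24 - 10
= -34

-34


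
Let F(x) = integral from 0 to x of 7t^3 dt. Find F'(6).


By the Fundamental Theorem of Calculus (Part 1):
If F(x) = integral from 0 to x of f(t) dt, then F'(x) = f(x)
Here f(t) = 7t^3
So F'(x) = 7x^3
Evaluate at x = 6:
F'(6) = 7 * 6^3
= 7 * 216
= 1512

1512


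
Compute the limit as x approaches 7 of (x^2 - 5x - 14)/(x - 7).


Direct substitution gives 0/0, so we factor the numerator.
Factor: (x^2 - 5x - 14) = (x - 7)(x + 2)
Cancel the common factor (x - 7):
(x^2 - 5x - 14)/(x - 7) = (x + 2)
Now substitute x = 7:
= (7) - (-2) = 9

9


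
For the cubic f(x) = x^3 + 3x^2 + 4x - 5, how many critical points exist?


Find where f'(x) = 0:
f(x) = x^3 + 3x^2 + 4x - 5
f'(x) = 3x^2 + 6x + 4
This is a quadratic in x. Use the discriminant to count real roots.
Discriminant = (6)^2 - 4 * 3 * 4
= 36 - 48
= -12
Since discriminant < 0, f'(x) = 0 has no real solutions.
Number of critical points: 0

0


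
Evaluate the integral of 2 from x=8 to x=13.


The integral of a constant k over [a, b] equals k * (b - a).
integral from 8 to 13 of 2 dx
= 2 * (13 - 8)
= 2 * 5
= 10

10


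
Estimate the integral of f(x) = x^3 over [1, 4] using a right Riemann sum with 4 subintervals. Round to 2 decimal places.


Right Riemann sum uses right endpoints of each subinterval.
Interval: [1, 4], n = 4
dx = (4 - 1) / 4 = 3/4
Right endpoints: [7/4, 5/2, 13/4, 4]
f values: [343/64, 125/8, 2197/64, 64]
Sum = dx * (sum of f values)
= 3/4 * 1909/16
= 5727/64 ≈ 89.48

89.48


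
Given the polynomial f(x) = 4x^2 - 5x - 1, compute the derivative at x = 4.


Differentiate term by term using power and sum rules:
f(x) = 4x^2 - 5x - 1
f'(x) = 8x - 5
Substitute x = 4:
f'(4) = 8 * 4 - 5
= 32 - 5
= 27

27


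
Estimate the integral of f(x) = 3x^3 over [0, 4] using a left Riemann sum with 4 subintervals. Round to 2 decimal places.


Left Riemann sum uses left endpoints of each subinterval.
Interval: [0, 4], n = 4
dx = (4 - 0) / 4 = 1
Left endpoints: [0, 1, 2, 3]
f values: [0, 3, 24, 81]
Sum = dx * (sum of f values)
= 1 * 108
= 108 = 108.00

108.00


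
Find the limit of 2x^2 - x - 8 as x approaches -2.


Since polynomials are continuous, we use direct substitution.
lim(x->-2) of 2x^2 - x - 8
= 2 * (-2)^2 - 1 * (-2) - 8
= 8 + 2 - 8
= 2

2


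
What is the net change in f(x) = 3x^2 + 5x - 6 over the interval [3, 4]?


Net change = f(b) - f(a)
f(x) = 3x^2 + 5x - 6
Compute f(4):
f(4) = 3 * 4^2 + 5 * 4 - 6
= 48 + 20 - 6
= 62
Compute f(3):
f(3) = 3 * 3^2 + 5 * 3 - 6
= 27 + 15 - 6
= 36
Net change = 62 - 36 = 26

26


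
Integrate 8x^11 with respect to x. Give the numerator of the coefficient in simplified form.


Apply the power rule for integration:
integral of ax^n dx = a/(n+1) * x^(n+1) + C
integral of 8x^11 dx
= 8/12 * x^12 + C
= 2/3 * x^12 + C
The coefficient in lowest terms is 2/3, and its numerator is 2

2


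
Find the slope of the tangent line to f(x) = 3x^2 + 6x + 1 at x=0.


The slope of the tangent line equals f'(x) at the point.
f(x) = 3x^2 + 6x + 1
f'(x) = 6x + 6
At x = 0:
f'(0) = 6 * 0 + 6
= 0 + 6
= 6

6


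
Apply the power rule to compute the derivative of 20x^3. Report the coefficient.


We apply the power rule: d/dx [ax^n] = a*n * x^(n-1)
d/dx [20x^3]
= 20 * 3 * x^(3-1)
= 60x^2
The coefficient is 60

60


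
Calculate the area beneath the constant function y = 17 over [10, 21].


The area under a constant function y = 17 is a rectangle.
Width = 21 - 10 = 11
Height = 17
Area = width * height
= 11 * 17
= 187

187


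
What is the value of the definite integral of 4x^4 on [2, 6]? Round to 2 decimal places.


Find the antiderivative of 4x^4:
F(x) = 4/5 * x^5
Apply the Fundamental Theorem of Calculus:
F(6) - F(2)
= 4/5 * 6^5 - 4/5 * 2^5
= 4/5 * (7776 - 32)
= 4/5 * 7744
= 30976/5 = 6195.20

6195.20


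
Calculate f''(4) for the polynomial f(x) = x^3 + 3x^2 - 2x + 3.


First derivative:
f'(x) = 3x^2 + 6x - 2
Second derivative:
f''(x) = 6x + 6
Substitute x = 4:
f''(4) = 6 * 4 + 6
= 24 + 6
= 30

30


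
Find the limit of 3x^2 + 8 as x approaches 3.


Since polynomials are continuous, we use direct substitution.
lim(x->3) of 3x^2 + 8
= 3 * 3^2 + 0 * 3 + 8
= 27 + 0 + 8
= 35

35


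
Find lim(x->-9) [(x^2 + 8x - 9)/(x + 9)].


Direct substitution gives 0/0, so we factor the numerator.
Factor: (x^2 + 8x - 9) = (x + 9)(x - 1)
Cancel the common factor (x + 9):
(x^2 + 8x - 9)/(x + 9) = (x - 1)
Now substitute x = -9:
= (-9) - (1) = -10

-10


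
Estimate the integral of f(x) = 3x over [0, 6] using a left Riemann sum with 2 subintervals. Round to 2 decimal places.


Left Riemann sum uses left endpoints of each subinterval.
Interval: [0, 6], n = 2
dx = (6 - 0) / 2 = 3
Left endpoints: [0, 3]
f values: [0, 9]
Sum = dx * (sum of f values)
= 3 * 9
= 27 = 27.00

27.00


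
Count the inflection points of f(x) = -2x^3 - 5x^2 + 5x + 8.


Inflection points occur where f''(x) = 0 and concavity changes.
f(x) = -2x^3 - 5x^2 + 5x + 8
f'(x) = -6x^2 - 10x + 5
f''(x) = -12x - 10
Set f''(x) = 0:
-12x - 10 = 0
x = 10 / (-12) = -5/6
Since f''(x) is linear (degree 1), it changes sign at this point.
Therefore there is exactly 1 inflection point.

1


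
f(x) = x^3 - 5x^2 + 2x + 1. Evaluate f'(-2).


Differentiate f(x) = x^3 - 5x^2 + 2x + 1 term by term:
f'(x) = 3x^2 - 10x + 2
Substitute x = -2:
f'(-2) = 3 * (-2)^2 - 10 * (-2) + 2
= 12 + 20 + 2
= 34

34


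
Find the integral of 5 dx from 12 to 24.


The integral of a constant k over [a, b] equals k * (b - a).
integral from 12 to 24 of 5 dx
= 5 * (24 - 12)
= 5 * 12
= 60

60


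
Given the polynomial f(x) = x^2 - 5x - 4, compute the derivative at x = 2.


Differentiate term by term using power and sum rules:
f(x) = x^2 - 5x - 4
f'(x) = 2x - 5
Substitute x = 2:
f'(2) = 2 * 2 - 5
= 4 - 5
= -1

-1


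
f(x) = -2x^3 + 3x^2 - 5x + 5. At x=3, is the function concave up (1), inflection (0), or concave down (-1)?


Concavity is determined by the sign of f''(x).
f(x) = -2x^3 + 3x^2 - 5x + 5
f'(x) = -6x^2 + 6x - 5
f''(x) = -12x + 6
f''(3) = -12 * 3 + 6
= -36 + 6
= -30
Since f''(3) < 0, the function is concave down (-1)

-1


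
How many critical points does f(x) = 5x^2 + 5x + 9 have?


Find where f'(x) = 0:
f'(x) = 10x + 5
Set f'(x) = 0:
10x + 5 = 0
x = -5 / 10 = -1/2
This is a linear equation in x, so there is exactly one solution.
Number of critical points: 1

1


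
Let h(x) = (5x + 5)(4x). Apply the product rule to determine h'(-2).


Let u(x) = 5x + 5 and v(x) = 4x
u'(x) = 5
v'(x) = 4
Product rule: h'(x) = u'(x)*v(x) + u(x)*v'(x)
= 5 * (4x) + (5x + 5) * 4
At x = -2:
u(-2) = 5 * (-2) + 5 = -5
v(-2) = 4 * (-2) + 0 = -8
h'(-2) = 5 * (-8) + (-5) * 4
= -40 - 20
= -60

-60


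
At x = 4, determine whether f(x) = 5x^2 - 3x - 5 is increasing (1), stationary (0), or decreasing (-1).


Compute f'(x) to determine behavior:
f'(x) = 10x - 3
f'(4) = 10 * 4 - 3
= 40 - 3
= 37
Since f'(4) > 0, the function is increasing (1)

1


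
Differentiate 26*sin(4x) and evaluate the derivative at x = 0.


Apply the chain rule to differentiate 26*sin(4x):
d/dx [26*sin(4x)]
= 26 * cos(4x) * d/dx(4x)
= 26 * 4 * cos(4x)
= 104 * cos(4x)
Evaluate at x = 0:
= 104 * cos(0)
= 104 * 1
= 104

104


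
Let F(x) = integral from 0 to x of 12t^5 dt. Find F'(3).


By the Fundamental Theorem of Calculus (Part 1):
If F(x) = integral from 0 to x of f(t) dt, then F'(x) = f(x)
Here f(t) = 12t^5
So F'(x) = 12x^5
Evaluate at x = 3:
F'(3) = 12 * 3^5
= 12 * 243
= 2916

2916


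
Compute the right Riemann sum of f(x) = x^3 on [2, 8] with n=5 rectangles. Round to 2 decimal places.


Right Riemann sum uses right endpoints of each subinterval.
Interval: [2, 8], n = 5
dx = (8 - 2) / 5 = 6/5
Right endpoints: [16/5, 22/5, 28/5, 34/5, 8]
f values: [4096/125, 10648/125, 21952/125, 39304/125, 512]
Sum = dx * (sum of f values)
= 6/5 * 1120
= 1344 = 1344.00

1344.00


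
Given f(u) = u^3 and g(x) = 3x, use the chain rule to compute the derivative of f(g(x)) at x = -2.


Using the chain rule: (f(g(x)))' = f'(g(x)) * g'(x)
First, find g(-2):
g(-2) = 3 * (-2) + 0 = -6
Next, f'(u) = 3u^2
And g'(x) = 3
So f'(g(-2)) * g'(-2)
= 3 * (-6)^2 * 3
= 3 * 36 * 3
= 324

324


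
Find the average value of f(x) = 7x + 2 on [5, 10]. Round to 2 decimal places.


Average value = 1/(b-a) * integral from a to b of f(x) dx
First compute the integral of 7x + 2:
F(x) = (7/2)x^2 + 2x
F(10) = 7/2 * 100 + 2 * 10 = 370
F(5) = 7/2 * 25 + 2 * 5 = 195/2
Integral = 370 - 195/2 = 545/2
Average = (545/2) / (10 - 5) = (545/2) / 5
= 109/2 = 54.50

54.50


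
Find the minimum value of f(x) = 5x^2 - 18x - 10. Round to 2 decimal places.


For a quadratic f(x) = ax^2 + bx + c with a > 0, the minimum is at the vertex.
Vertex x-coordinate: x = -b/(2a)
x = -(-18) / (2 * 5)
x = 18/10 = 9/5
Substitute back to find the minimum value:
f(9/5) = 5 * (9/5)^2 - 18 * (9/5) - 10
= 81/5 - 162/5 - 10
= -131/5 = -26.20

-26.20


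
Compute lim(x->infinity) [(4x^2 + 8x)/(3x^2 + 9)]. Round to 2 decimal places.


For limits at infinity with equal-degree polynomials,
we compare leading coefficients.
Numerator leading term: 4x^2
Denominator leading term: 3x^2
Divide both by x^2:
lim = (4 + 8/x) / (3 + 9/x^2)
As x -> infinity, the 1/x and 1/x^2 terms vanish:
= 4/3 ≈ 1.33

1.33


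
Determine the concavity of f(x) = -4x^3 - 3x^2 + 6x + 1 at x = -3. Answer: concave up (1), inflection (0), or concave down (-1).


Concavity is determined by the sign of f''(x).
f(x) = -4x^3 - 3x^2 + 6x + 1
f'(x) = -12x^2 - 6x + 6
f''(x) = -24x - 6
f''(-3) = -24 * (-3) - 6
= 72 - 6
= 66
Since f''(-3) > 0, the function is concave up (1)

1


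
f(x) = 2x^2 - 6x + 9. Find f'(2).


Differentiate term by term using power and sum rules:
f(x) = 2x^2 - 6x + 9
f'(x) = 4x - 6
Substitute x = 2:
f'(2) = 4 * 2 - 6
= 8 - 6
= 2

2


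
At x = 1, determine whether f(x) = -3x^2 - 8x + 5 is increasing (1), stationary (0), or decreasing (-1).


Compute f'(x) to determine behavior:
f'(x) = -6x - 8
f'(1) = -6 * 1 - 8
= -6 - 8
= -14
Since f'(1) < 0, the function is decreasing (-1)

-1


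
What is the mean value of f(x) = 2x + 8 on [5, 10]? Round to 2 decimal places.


Average value = 1/(b-a) * integral from a to b of f(x) dx
First compute the integral of 2x + 8:
F(x) = x^2 + 8x
F(10) = 1 * 100 + 8 * 10 = 180
F(5) = 1 * 25 + 8 * 5 = 65
Integral = 180 - 65 = 115
Average = 115 / (10 - 5) = 115 / 5
= 23 = 23.00

23.00


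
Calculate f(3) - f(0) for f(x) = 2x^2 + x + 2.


Net change = f(b) - f(a)
f(x) = 2x^2 + x + 2
Compute f(3):
f(3) = 2 * 3^2 + 1 * 3 + 2
= 18 + 3 + 2
= 23
Compute f(0):
f(0) = 2 * 0^2 + 1 * 0 + 2
= 0 + 0 + 2
= 2
Net change = 23 - 2 = 21

21


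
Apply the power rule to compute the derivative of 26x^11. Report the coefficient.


We apply the power rule: d/dx [ax^n] = a*n * x^(n-1)
d/dx [26x^11]
= 26 * 11 * x^(11-1)
= 286x^10
The coefficient is 286

286


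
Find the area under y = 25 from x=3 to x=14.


The area under a constant function y = 25 is a rectangle.
Width = 14 - 3 = 11
Height = 25
Area = width * height
= 11 * 25
= 275

275


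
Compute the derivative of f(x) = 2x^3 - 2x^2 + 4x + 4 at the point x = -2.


Differentiate f(x) = 2x^3 - 2x^2 + 4x + 4 term by term:
f'(x) = 6x^2 - 4x + 4
Substitute x = -2:
f'(-2) = 6 * (-2)^2 - 4 * (-2) + 4
= 24 + 8 + 4
= 36

36


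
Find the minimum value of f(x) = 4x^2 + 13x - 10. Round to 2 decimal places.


For a quadratic f(x) = ax^2 + bx + c with a > 0, the minimum is at the vertex.
Vertex x-coordinate: x = -b/(2a)
x = -(13) / (2 * 4)
x = -13/8
Substitute back to find the minimum value:
f(-13/8) = 4 * (-13/8)^2 + 13 * (-13/8) - 10
= 169/16 - 169/8 - 10
= -329/16 ≈ -20.56

-20.56


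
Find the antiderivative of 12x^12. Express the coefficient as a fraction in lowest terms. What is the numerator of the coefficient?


Apply the power rule for integration:
integral of ax^n dx = a/(n+1) * x^(n+1) + C
integral of 12x^12 dx
= 12/13 * x^13 + C
The coefficient in lowest terms is 12/13, and its numerator is 12

12


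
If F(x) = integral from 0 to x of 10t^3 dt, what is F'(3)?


By the Fundamental Theorem of Calculus (Part 1):
If F(x) = integral from 0 to x of f(t) dt, then F'(x) = f(x)
Here f(t) = 10t^3
So F'(x) = 10x^3
Evaluate at x = 3:
F'(3) = 10 * 3^3
= 10 * 27
= 270

270


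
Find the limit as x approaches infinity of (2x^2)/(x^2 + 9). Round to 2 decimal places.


For limits at infinity with equal-degree polynomials,
we compare leading coefficients.
Numerator leading term: 2x^2
Denominator leading term: x^2
Divide both by x^2:
lim = (2) / (1 + 9/x^2)
As x -> infinity, the 1/x and 1/x^2 terms vanish:
= 2/1 = 2 = 2.00

2.00


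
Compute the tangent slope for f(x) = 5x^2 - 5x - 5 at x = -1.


The slope of the tangent line equals f'(x) at the point.
f(x) = 5x^2 - 5x - 5
f'(x) = 10x - 5
At x = -1:
f'(-1) = 10 * (-1) - 5
= -10 - 5
= -15

-15


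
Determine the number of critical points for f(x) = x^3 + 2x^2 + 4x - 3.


Find where f'(x) = 0:
f(x) = x^3 + 2x^2 + 4x - 3
f'(x) = 3x^2 + 4x + 4
This is a quadratic in x. Use the discriminant to count real roots.
Discriminant = (4)^2 - 4 * 3 * 4
= 16 - 48
= -32
Since discriminant < 0, f'(x) = 0 has no real solutions.
Number of critical points: 0

0


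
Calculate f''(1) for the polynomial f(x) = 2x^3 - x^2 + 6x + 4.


First derivative:
f'(x) = 6x^2 - 2x + 6
Second derivative:
f''(x) = 12x - 2
Substitute x = 1:
f''(1) = 12 * 1 - 2
= 12 - 2
= 10

10


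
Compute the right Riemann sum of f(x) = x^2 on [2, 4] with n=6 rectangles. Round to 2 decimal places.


Right Riemann sum uses right endpoints of each subinterval.
Interval: [2, 4], n = 6
dx = (4 - 2) / 6 = 1/3
Right endpoints: [7/3, 8/3, 3, 10/3, 11/3, 4]
f values: [49/9, 64/9, 9, 100/9, 121/9, 16]
Sum = dx * (sum of f values)
= 1/3 * 559/9
= 559/27 ≈ 20.70

20.70


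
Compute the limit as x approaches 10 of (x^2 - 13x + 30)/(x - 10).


Direct substitution gives 0/0, so we factor the numerator.
Factor: (x^2 - 13x + 30) = (x - 10)(x - 3)
Cancel the common factor (x - 10):
(x^2 - 13x + 30)/(x - 10) = (x - 3)
Now substitute x = 10:
= (10) - (3) = 7

7


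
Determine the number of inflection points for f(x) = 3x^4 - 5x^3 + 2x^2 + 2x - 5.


Inflection points occur where f''(x) = 0 and concavity changes.
f(x) = 3x^4 - 5x^3 + 2x^2 + 2x - 5
f'(x) = 12x^3 - 15x^2 + 4x + 2
f''(x) = 36x^2 - 30x + 4
This is a quadratic in x. Use the discriminant to count real roots.
Discriminant = (-30)^2 - 4 * 36 * 4
= 900 - 576
= 324
Since discriminant > 0, f''(x) = 0 has 2 distinct real solutions.
A quadratic with two distinct real roots changes sign at each root, so concavity changes at both.
Number of inflection points: 2

2


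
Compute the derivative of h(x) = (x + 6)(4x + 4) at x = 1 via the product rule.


Let u(x) = x + 6 and v(x) = 4x + 4
u'(x) = 1
v'(x) = 4
Product rule: h'(x) = u'(x)*v(x) + u(x)*v'(x)
= 1 * (4x + 4) + (x + 6) * 4
At x = 1:
u(1) = 1 * 1 + 6 = 7
v(1) = 4 * 1 + 4 = 8
h'(1) = 1 * 8 + 7 * 4
= 8 + 28
= 36

36


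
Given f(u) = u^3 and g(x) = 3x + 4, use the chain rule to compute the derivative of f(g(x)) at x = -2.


Using the chain rule: (f(g(x)))' = f'(g(x)) * g'(x)
First, find g(-2):
g(-2) = 3 * (-2) + 4 = -2
Next, f'(u) = 3u^2
And g'(x) = 3
So f'(g(-2)) * g'(-2)
= 3 * (-2)^2 * 3
= 3 * 4 * 3
= 36

36


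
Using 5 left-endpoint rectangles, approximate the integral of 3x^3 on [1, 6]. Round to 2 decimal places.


Left Riemann sum uses left endpoints of each subinterval.
Interval: [1, 6], n = 5
dx = (6 - 1) / 5 = 1
Left endpoints: [1, 2, 3, 4, 5]
f values: [3, 24, 81, 192, 375]
Sum = dx * (sum of f values)
= 1 * 675
= 675 = 675.00

675.00


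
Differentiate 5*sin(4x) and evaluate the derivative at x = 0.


Apply the chain rule to differentiate 5*sin(4x):
d/dx [5*sin(4x)]
= 5 * cos(4x) * d/dx(4x)
= 5 * 4 * cos(4x)
= 20 * cos(4x)
Evaluate at x = 0:
= 20 * cos(0)
= 20 * 1
= 20

20


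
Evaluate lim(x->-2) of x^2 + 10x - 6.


Since polynomials are continuous, we use direct substitution.
lim(x->-2) of x^2 + 10x - 6
= 1 * (-2)^2 + 10 * (-2) - 6
= 4 - 20 - 6
= -22

-22


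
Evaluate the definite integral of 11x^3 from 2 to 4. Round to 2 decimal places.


Find the antiderivative of 11x^3:
F(x) = 11/4 * x^4
Apply the Fundamental Theorem of Calculus:
F(4) - F(2)
= 11/4 * 4^4 - 11/4 * 2^4
= 11/4 * (256 - 16)
= 11/4 * 240
= 660 = 660.00

660.00


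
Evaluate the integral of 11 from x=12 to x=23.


The integral of a constant k over [a, b] equals k * (b - a).
integral from 12 to 23 of 11 dx
= 11 * (23 - 12)
= 11 * 11
= 121

121


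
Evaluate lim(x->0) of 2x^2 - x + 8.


Since polynomials are continuous, we use direct substitution.
lim(x->0) of 2x^2 - x + 8
= 2 * 0^2 - 1 * 0 + 8
= 0 + 0 + 8
= 8

8


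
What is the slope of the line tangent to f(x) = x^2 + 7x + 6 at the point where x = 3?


The slope of the tangent line equals f'(x) at the point.
f(x) = x^2 + 7x + 6
f'(x) = 2x + 7
At x = 3:
f'(3) = 2 * 3 + 7
= 6 + 7
= 13

13


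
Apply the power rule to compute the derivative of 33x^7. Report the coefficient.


We apply the power rule: d/dx [ax^n] = a*n * x^(n-1)
d/dx [33x^7]
= 33 * 7 * x^(7-1)
= 231x^6
The coefficient is 231

231


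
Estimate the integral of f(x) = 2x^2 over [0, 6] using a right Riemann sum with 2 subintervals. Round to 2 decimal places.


Right Riemann sum uses right endpoints of each subinterval.
Interval: [0, 6], n = 2
dx = (6 - 0) / 2 = 3
Right endpoints: [3, 6]
f values: [18, 72]
Sum = dx * (sum of f values)
= 3 * 90
= 270 = 270.00

270.00


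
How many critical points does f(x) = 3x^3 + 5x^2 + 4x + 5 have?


Find where f'(x) = 0:
f(x) = 3x^3 + 5x^2 + 4x + 5
f'(x) = 9x^2 + 10x + 4
This is a quadratic in x. Use the discriminant to count real roots.
Discriminant = (10)^2 - 4 * 9 * 4
= 100 - 144
= -44
Since discriminant < 0, f'(x) = 0 has no real solutions.
Number of critical points: 0

0


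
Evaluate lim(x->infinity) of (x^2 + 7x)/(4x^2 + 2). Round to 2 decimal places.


For limits at infinity with equal-degree polynomials,
we compare leading coefficients.
Numerator leading term: x^2
Denominator leading term: 4x^2
Divide both by x^2:
lim = (1 + 7/x) / (4 + 2/x^2)
As x -> infinity, the 1/x and 1/x^2 terms vanish:
= 1/4 = 0.25

0.25


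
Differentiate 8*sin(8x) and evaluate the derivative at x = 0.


Apply the chain rule to differentiate 8*sin(8x):
d/dx [8*sin(8x)]
= 8 * cos(8x) * d/dx(8x)
= 8 * 8 * cos(8x)
= 64 * cos(8x)
Evaluate at x = 0:
= 64 * cos(0)
= 64 * 1
= 64

64


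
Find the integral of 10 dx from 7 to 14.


The integral of a constant k over [a, b] equals k * (b - a).
integral from 7 to 14 of 10 dx
= 10 * (14 - 7)
= 10 * 7
= 70

70


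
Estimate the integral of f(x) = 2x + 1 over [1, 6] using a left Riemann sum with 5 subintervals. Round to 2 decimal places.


Left Riemann sum uses left endpoints of each subinterval.
Interval: [1, 6], n = 5
dx = (6 - 1) / 5 = 1
Left endpoints: [1, 2, 3, 4, 5]
f values: [3, 5, 7, 9, 11]
Sum = dx * (sum of f values)
= 1 * 35
= 35 = 35.00

35.00


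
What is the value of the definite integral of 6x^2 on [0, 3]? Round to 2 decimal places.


Find the antiderivative of 6x^2:
F(x) = 6/3 * x^3
Apply the Fundamental Theorem of Calculus:
F(3) - F(0)
= 6/3 * 3^3 - 6/3 * 0^3
= 6/3 * (27 - 0)
= 6/3 * 27
= 54 = 54.00

54.00


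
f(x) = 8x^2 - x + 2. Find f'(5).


Differentiate term by term using power and sum rules:
f(x) = 8x^2 - x + 2
f'(x) = 16x - 1
Substitute x = 5:
f'(5) = 16 * 5 - 1
= 80 - 1
= 79

79


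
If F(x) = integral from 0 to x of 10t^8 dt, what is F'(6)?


By the Fundamental Theorem of Calculus (Part 1):
If F(x) = integral from 0 to x of f(t) dt, then F'(x) = f(x)
Here f(t) = 10t^8
So F'(x) = 10x^8
Evaluate at x = 6:
F'(6) = 10 * 6^8
= 10 * 1679616
= 16796160

16796160


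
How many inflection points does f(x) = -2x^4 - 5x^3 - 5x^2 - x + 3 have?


Inflection points occur where f''(x) = 0 and concavity changes.
f(x) = -2x^4 - 5x^3 - 5x^2 - x + 3
f'(x) = -8x^3 - 15x^2 - 10x - 1
f''(x) = -24x^2 - 30x - 10
This is a quadratic in x. Use the discriminant to count real roots.
Discriminant = (-30)^2 - 4 * (-24) * (-10)
= 900 - 960
= -60
Since discriminant < 0, f''(x) = 0 has no real solutions.
Number of inflection points: 0

0


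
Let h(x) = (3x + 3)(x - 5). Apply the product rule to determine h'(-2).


Let u(x) = 3x + 3 and v(x) = x - 5
u'(x) = 3
v'(x) = 1
Product rule: h'(x) = u'(x)*v(x) + u(x)*v'(x)
= 3 * (x - 5) + (3x + 3) * 1
At x = -2:
u(-2) = 3 * (-2) + 3 = -3
v(-2) = 1 * (-2) - 5 = -7
h'(-2) = 3 * (-7) + (-3) * 1
= -21 - 3
= -24

-24


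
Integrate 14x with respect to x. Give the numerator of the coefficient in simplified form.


Apply the power rule for integration:
integral of ax^n dx = a/(n+1) * x^(n+1) + C
integral of 14x dx
= 14/2 * x^2 + C
= 7 * x^2 + C
The coefficient in lowest terms is 7 = 7/1, so its numerator is 7

7


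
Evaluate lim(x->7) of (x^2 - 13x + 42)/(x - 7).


Direct substitution gives 0/0, so we factor the numerator.
Factor: (x^2 - 13x + 42) = (x - 7)(x - 6)
Cancel the common factor (x - 7):
(x^2 - 13x + 42)/(x - 7) = (x - 6)
Now substitute x = 7:
= (7) - (6) = 1

1


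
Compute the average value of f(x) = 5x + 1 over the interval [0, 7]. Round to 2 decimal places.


Average value = 1/(b-a) * integral from a to b of f(x) dx
First compute the integral of 5x + 1:
F(x) = (5/2)x^2 + x
F(7) = 5/2 * 49 + 1 * 7 = 259/2
F(0) = 5/2 * 0 + 1 * 0 = 0
Integral = 259/2 - 0 = 259/2
Average = (259/2) / (7 - 0) = (259/2) / 7
= 37/2 = 18.50

18.50


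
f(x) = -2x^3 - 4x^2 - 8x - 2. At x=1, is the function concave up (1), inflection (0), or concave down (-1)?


Concavity is determined by the sign of f''(x).
f(x) = -2x^3 - 4x^2 - 8x - 2
f'(x) = -6x^2 - 8x - 8
f''(x) = -12x - 8
f''(1) = -12 * 1 - 8
= -12 - 8
= -20
Since f''(1) < 0, the function is concave down (-1)

-1


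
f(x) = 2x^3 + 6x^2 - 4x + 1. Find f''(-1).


First derivative:
f'(x) = 6x^2 + 12x - 4
Second derivative:
f''(x) = 12x + 12
Substitute x = -1:
f''(-1) = 12 * (-1) + 12
= -12 + 12
= 0

0


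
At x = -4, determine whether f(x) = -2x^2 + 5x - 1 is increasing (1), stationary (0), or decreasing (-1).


Compute f'(x) to determine behavior:
f'(x) = -4x + 5
f'(-4) = -4 * (-4) + 5
= 16 + 5
= 21
Since f'(-4) > 0, the function is increasing (1)

1


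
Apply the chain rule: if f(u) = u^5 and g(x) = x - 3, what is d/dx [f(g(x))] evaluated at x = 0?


Using the chain rule: (f(g(x)))' = f'(g(x)) * g'(x)
First, find g(0):
g(0) = 1 * 0 - 3 = -3
Next, f'(u) = 5u^4
And g'(x) = 1
So f'(g(0)) * g'(0)
= 5 * (-3)^4 * 1
= 5 * 81 * 1
= 405

405


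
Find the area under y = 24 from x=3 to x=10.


The area under a constant function y = 24 is a rectangle.
Width = 10 - 3 = 7
Height = 24
Area = width * height
= 7 * 24
= 168

168


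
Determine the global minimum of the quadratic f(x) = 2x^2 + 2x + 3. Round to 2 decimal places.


For a quadratic f(x) = ax^2 + bx + c with a > 0, the minimum is at the vertex.
Vertex x-coordinate: x = -b/(2a)
x = -(2) / (2 * 2)
x = -2/4 = -1/2
Substitute back to find the minimum value:
f(-1/2) = 2 * (-1/2)^2 + 2 * (-1/2) + 3
= 1/2 - 1 + 3
= 5/2 = 2.50

2.50


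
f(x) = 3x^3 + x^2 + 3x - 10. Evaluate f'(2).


Differentiate f(x) = 3x^3 + x^2 + 3x - 10 term by term:
f'(x) = 9x^2 + 2x + 3
Substitute x = 2:
f'(2) = 9 * 2^2 + 2 * 2 + 3
= 36 + 4 + 3
= 43

43


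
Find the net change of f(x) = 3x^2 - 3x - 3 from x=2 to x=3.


Net change = f(b) - f(a)
f(x) = 3x^2 - 3x - 3
Compute f(3):
f(3) = 3 * 3^2 - 3 * 3 - 3
= 27 - 9 - 3
= 15
Compute f(2):
f(2) = 3 * 2^2 - 3 * 2 - 3
= 12 - 6 - 3
= 3
Net change = 15 - 3 = 12

12


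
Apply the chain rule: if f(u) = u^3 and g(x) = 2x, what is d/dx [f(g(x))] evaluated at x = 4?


Using the chain rule: (f(g(x)))' = f'(g(x)) * g'(x)
First, find g(4):
g(4) = 2 * 4 + 0 = 8
Next, f'(u) = 3u^2
And g'(x) = 2
So f'(g(4)) * g'(4)
= 3 * 8^2 * 2
= 3 * 64 * 2
= 384

384


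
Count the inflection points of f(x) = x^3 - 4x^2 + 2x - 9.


Inflection points occur where f''(x) = 0 and concavity changes.
f(x) = x^3 - 4x^2 + 2x - 9
f'(x) = 3x^2 - 8x + 2
f''(x) = 6x - 8
Set f''(x) = 0:
6x - 8 = 0
x = 8 / 6 = 4/3
Since f''(x) is linear (degree 1), it changes sign at this point.
Therefore there is exactly 1 inflection point.

1


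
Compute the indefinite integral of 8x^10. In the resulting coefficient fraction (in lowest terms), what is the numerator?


Apply the power rule for integration:
integral of ax^n dx = a/(n+1) * x^(n+1) + C
integral of 8x^10 dx
= 8/11 * x^11 + C
The coefficient in lowest terms is 8/11, and its numerator is 8

8


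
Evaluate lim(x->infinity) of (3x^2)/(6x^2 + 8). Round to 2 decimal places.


For limits at infinity with equal-degree polynomials,
we compare leading coefficients.
Numerator leading term: 3x^2
Denominator leading term: 6x^2
Divide both by x^2:
lim = (3) / (6 + 8/x^2)
As x -> infinity, the 1/x and 1/x^2 terms vanish:
= 3/6 = 1/2 = 0.50

0.50


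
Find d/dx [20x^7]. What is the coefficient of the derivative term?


We apply the power rule: d/dx [ax^n] = a*n * x^(n-1)
d/dx [20x^7]
= 20 * 7 * x^(7-1)
= 140x^6
The coefficient is 140

140


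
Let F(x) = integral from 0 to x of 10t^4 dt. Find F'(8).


By the Fundamental Theorem of Calculus (Part 1):
If F(x) = integral from 0 to x of f(t) dt, then F'(x) = f(x)
Here f(t) = 10t^4
So F'(x) = 10x^4
Evaluate at x = 8:
F'(8) = 10 * 8^4
= 10 * 4096
= 40960

40960


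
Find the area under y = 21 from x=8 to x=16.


The area under a constant function y = 21 is a rectangle.
Width = 16 - 8 = 8
Height = 21
Area = width * height
= 8 * 21
= 168

168


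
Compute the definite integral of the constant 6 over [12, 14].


The integral of a constant k over [a, b] equals k * (b - a).
integral from 12 to 14 of 6 dx
= 6 * (14 - 12)
= 6 * 2
= 12

12


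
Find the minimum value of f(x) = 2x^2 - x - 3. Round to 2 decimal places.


For a quadratic f(x) = ax^2 + bx + c with a > 0, the minimum is at the vertex.
Vertex x-coordinate: x = -b/(2a)
x = -(-1) / (2 * 2)
x = 1/4
Substitute back to find the minimum value:
f(1/4) = 2 * (1/4)^2 - 1 * (1/4) - 3
= 1/8 - 1/4 - 3
= -25/8 ≈ -3.13

-3.13


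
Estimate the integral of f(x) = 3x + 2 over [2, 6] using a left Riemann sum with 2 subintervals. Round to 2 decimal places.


Left Riemann sum uses left endpoints of each subinterval.
Interval: [2, 6], n = 2
dx = (6 - 2) / 2 = 2
Left endpoints: [2, 4]
f values: [8, 14]
Sum = dx * (sum of f values)
= 2 * 22
= 44 = 44.00

44.00


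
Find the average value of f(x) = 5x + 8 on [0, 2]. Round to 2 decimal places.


Average value = 1/(b-a) * integral from a to b of f(x) dx
First compute the integral of 5x + 8:
F(x) = (5/2)x^2 + 8x
F(2) = 5/2 * 4 + 8 * 2 = 26
F(0) = 5/2 * 0 + 8 * 0 = 0
Integral = 26 - 0 = 26
Average = 26 / (2 - 0) = 26 / 2
= 13 = 13.00

13.00


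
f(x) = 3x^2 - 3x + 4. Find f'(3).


Differentiate term by term using power and sum rules:
f(x) = 3x^2 - 3x + 4
f'(x) = 6x - 3
Substitute x = 3:
f'(3) = 6 * 3 - 3
= 18 - 3
= 15

15


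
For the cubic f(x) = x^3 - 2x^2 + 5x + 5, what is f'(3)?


Differentiate f(x) = x^3 - 2x^2 + 5x + 5 term by term:
f'(x) = 3x^2 - 4x + 5
Substitute x = 3:
f'(3) = 3 * 3^2 - 4 * 3 + 5
= 27 - 12 + 5
= 20

20


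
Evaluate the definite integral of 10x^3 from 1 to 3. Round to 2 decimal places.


Find the antiderivative of 10x^3:
F(x) = 10/4 * x^4
Apply the Fundamental Theorem of Calculus:
F(3) - F(1)
= 10/4 * 3^4 - 10/4 * 1^4
= 10/4 * (81 - 1)
= 10/4 * 80
= 200 = 200.00

200.00


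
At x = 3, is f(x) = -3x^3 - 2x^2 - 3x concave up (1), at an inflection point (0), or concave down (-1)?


Concavity is determined by the sign of f''(x).
f(x) = -3x^3 - 2x^2 - 3x
f'(x) = -9x^2 - 4x - 3
f''(x) = -18x - 4
f''(3) = -18 * 3 - 4
= -54 - 4
= -58
Since f''(3) < 0, the function is concave down (-1)

-1


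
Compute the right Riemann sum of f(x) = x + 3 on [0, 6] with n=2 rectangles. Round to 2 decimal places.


Right Riemann sum uses right endpoints of each subinterval.
Interval: [0, 6], n = 2
dx = (6 - 0) / 2 = 3
Right endpoints: [3, 6]
f values: [6, 9]
Sum = dx * (sum of f values)
= 3 * 15
= 45 = 45.00

45.00


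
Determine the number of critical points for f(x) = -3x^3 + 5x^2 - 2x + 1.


Find where f'(x) = 0:
f(x) = -3x^3 + 5x^2 - 2x + 1
f'(x) = -9x^2 + 10x - 2
This is a quadratic in x. Use the discriminant to count real roots.
Discriminant = (10)^2 - 4 * (-9) * (-2)
= 100 - 72
= 28
Since discriminant > 0, f'(x) = 0 has 2 real solutions.
Number of critical points: 2

2


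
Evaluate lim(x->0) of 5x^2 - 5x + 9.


Since polynomials are continuous, we use direct substitution.
lim(x->0) of 5x^2 - 5x + 9
= 5 * 0^2 - 5 * 0 + 9
= 0 + 0 + 9
= 9

9


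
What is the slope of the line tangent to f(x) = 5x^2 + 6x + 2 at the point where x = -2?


The slope of the tangent line equals f'(x) at the point.
f(x) = 5x^2 + 6x + 2
f'(x) = 10x + 6
At x = -2:
f'(-2) = 10 * (-2) + 6
= -20 + 6
= -14

-14


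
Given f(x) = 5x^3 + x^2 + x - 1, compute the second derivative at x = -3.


First derivative:
f'(x) = 15x^2 + 2x + 1
Second derivative:
f''(x) = 30x + 2
Substitute x = -3:
f''(-3) = 30 * (-3) + 2
= -90 + 2
= -88

-88


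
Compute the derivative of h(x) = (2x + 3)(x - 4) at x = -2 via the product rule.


Let u(x) = 2x + 3 and v(x) = x - 4
u'(x) = 2
v'(x) = 1
Product rule: h'(x) = u'(x)*v(x) + u(x)*v'(x)
= 2 * (x - 4) + (2x + 3) * 1
At x = -2:
u(-2) = 2 * (-2) + 3 = -1
v(-2) = 1 * (-2) - 4 = -6
h'(-2) = 2 * (-6) + (-1) * 1
= -12 - 1
= -13

-13


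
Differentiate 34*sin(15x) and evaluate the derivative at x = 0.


Apply the chain rule to differentiate 34*sin(15x):
d/dx [34*sin(15x)]
= 34 * cos(15x) * d/dx(15x)
= 34 * 15 * cos(15x)
= 510 * cos(15x)
Evaluate at x = 0:
= 510 * cos(0)
= 510 * 1
= 510

510


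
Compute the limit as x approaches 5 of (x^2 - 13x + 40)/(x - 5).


Direct substitution gives 0/0, so we factor the numerator.
Factor: (x^2 - 13x + 40) = (x - 5)(x - 8)
Cancel the common factor (x - 5):
(x^2 - 13x + 40)/(x - 5) = (x - 8)
Now substitute x = 5:
= (5) - (8) = -3

-3


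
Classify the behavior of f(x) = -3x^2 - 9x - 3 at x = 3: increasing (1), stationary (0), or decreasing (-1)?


Compute f'(x) to determine behavior:
f'(x) = -6x - 9
f'(3) = -6 * 3 - 9
= -18 - 9
= -27
Since f'(3) < 0, the function is decreasing (-1)

-1


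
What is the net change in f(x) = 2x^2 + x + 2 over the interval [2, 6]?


Net change = f(b) - f(a)
f(x) = 2x^2 + x + 2
Compute f(6):
f(6) = 2 * 6^2 + 1 * 6 + 2
= 72 + 6 + 2
= 80
Compute f(2):
f(2) = 2 * 2^2 + 1 * 2 + 2
= 8 + 2 + 2
= 12
Net change = 80 - 12 = 68

68


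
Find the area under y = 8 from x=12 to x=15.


The area under a constant function y = 8 is a rectangle.
Width = 15 - 12 = 3
Height = 8
Area = width * height
= 3 * 8
= 24

24


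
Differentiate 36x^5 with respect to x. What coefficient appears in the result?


We apply the power rule: d/dx [ax^n] = a*n * x^(n-1)
d/dx [36x^5]
= 36 * 5 * x^(5-1)
= 180x^4
The coefficient is 180

180


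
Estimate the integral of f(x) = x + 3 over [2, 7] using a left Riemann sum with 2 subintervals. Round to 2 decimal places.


Left Riemann sum uses left endpoints of each subinterval.
Interval: [2, 7], n = 2
dx = (7 - 2) / 2 = 5/2
Left endpoints: [2, 9/2]
f values: [5, 15/2]
Sum = dx * (sum of f values)
= 5/2 * 25/2
= 125/4 = 31.25

31.25


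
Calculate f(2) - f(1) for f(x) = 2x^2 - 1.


Net change = f(b) - f(a)
f(x) = 2x^2 - 1
Compute f(2):
f(2) = 2 * 2^2 + 0 * 2 - 1
= 8 + 0 - 1
= 7
Compute f(1):
f(1) = 2 * 1^2 + 0 * 1 - 1
= 2 + 0 - 1
= 1
Net change = 7 - 1 = 6

6


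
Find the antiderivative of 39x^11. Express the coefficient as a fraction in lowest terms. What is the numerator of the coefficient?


Apply the power rule for integration:
integral of ax^n dx = a/(n+1) * x^(n+1) + C
integral of 39x^11 dx
= 39/12 * x^12 + C
= 13/4 * x^12 + C
The coefficient in lowest terms is 13/4, and its numerator is 13

13


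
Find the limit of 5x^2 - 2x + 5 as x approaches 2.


Since polynomials are continuous, we use direct substitution.
lim(x->2) of 5x^2 - 2x + 5
= 5 * 2^2 - 2 * 2 + 5
= 20 - 4 + 5
= 21

21


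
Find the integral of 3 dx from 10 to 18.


The integral of a constant k over [a, b] equals k * (b - a).
integral from 10 to 18 of 3 dx
= 3 * (18 - 10)
= 3 * 8
= 24

24


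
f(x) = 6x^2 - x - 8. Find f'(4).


Differentiate term by term using power and sum rules:
f(x) = 6x^2 - x - 8
f'(x) = 12x - 1
Substitute x = 4:
f'(4) = 12 * 4 - 1
= 48 - 1
= 47

47


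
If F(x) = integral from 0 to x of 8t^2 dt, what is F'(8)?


By the Fundamental Theorem of Calculus (Part 1):
If F(x) = integral from 0 to x of f(t) dt, then F'(x) = f(x)
Here f(t) = 8t^2
So F'(x) = 8x^2
Evaluate at x = 8:
F'(8) = 8 * 8^2
= 8 * 64
= 512

512


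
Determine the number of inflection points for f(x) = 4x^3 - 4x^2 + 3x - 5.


Inflection points occur where f''(x) = 0 and concavity changes.
f(x) = 4x^3 - 4x^2 + 3x - 5
f'(x) = 12x^2 - 8x + 3
f''(x) = 24x - 8
Set f''(x) = 0:
24x - 8 = 0
x = 8 / 24 = 1/3
Since f''(x) is linear (degree 1), it changes sign at this point.
Therefore there is exactly 1 inflection point.

1


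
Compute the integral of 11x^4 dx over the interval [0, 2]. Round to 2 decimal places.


Find the antiderivative of 11x^4:
F(x) = 11/5 * x^5
Apply the Fundamental Theorem of Calculus:
F(2) - F(0)
= 11/5 * 2^5 - 11/5 * 0^5
= 11/5 * (32 - 0)
= 11/5 * 32
= 352/5 = 70.40

70.40


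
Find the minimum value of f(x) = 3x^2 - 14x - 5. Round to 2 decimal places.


For a quadratic f(x) = ax^2 + bx + c with a > 0, the minimum is at the vertex.
Vertex x-coordinate: x = -b/(2a)
x = -(-14) / (2 * 3)
x = 14/6 = 7/3
Substitute back to find the minimum value:
f(7/3) = 3 * (7/3)^2 - 14 * (7/3) - 5
= 49/3 - 98/3 - 5
= -64/3 ≈ -21.33

-21.33


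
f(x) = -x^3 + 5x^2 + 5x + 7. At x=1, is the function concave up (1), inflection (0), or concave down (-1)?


Concavity is determined by the sign of f''(x).
f(x) = -x^3 + 5x^2 + 5x + 7
f'(x) = -3x^2 + 10x + 5
f''(x) = -6x + 10
f''(1) = -6 * 1 + 10
= -6 + 10
= 4
Since f''(1) > 0, the function is concave up (1)

1


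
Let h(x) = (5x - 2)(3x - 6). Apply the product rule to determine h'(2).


Let u(x) = 5x - 2 and v(x) = 3x - 6
u'(x) = 5
v'(x) = 3
Product rule: h'(x) = u'(x)*v(x) + u(x)*v'(x)
= 5 * (3x - 6) + (5x - 2) * 3
At x = 2:
u(2) = 5 * 2 - 2 = 8
v(2) = 3 * 2 - 6 = 0
h'(2) = 5 * 0 + 8 * 3
= 0 + 24
= 24

24


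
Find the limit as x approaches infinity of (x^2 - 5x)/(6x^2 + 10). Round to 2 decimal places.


For limits at infinity with equal-degree polynomials,
we compare leading coefficients.
Numerator leading term: x^2
Denominator leading term: 6x^2
Divide both by x^2:
lim = (1 - 5/x) / (6 + 10/x^2)
As x -> infinity, the 1/x and 1/x^2 terms vanish:
= 1/6 ≈ 0.17

0.17


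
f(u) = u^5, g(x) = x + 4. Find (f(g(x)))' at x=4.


Using the chain rule: (f(g(x)))' = f'(g(x)) * g'(x)
First, find g(4):
g(4) = 1 * 4 + 4 = 8
Next, f'(u) = 5u^4
And g'(x) = 1
So f'(g(4)) * g'(4)
= 5 * 8^4 * 1
= 5 * 4096 * 1
= 20480

20480


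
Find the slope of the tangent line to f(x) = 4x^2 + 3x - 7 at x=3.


The slope of the tangent line equals f'(x) at the point.
f(x) = 4x^2 + 3x - 7
f'(x) = 8x + 3
At x = 3:
f'(3) = 8 * 3 + 3
= 24 + 3
= 27

27


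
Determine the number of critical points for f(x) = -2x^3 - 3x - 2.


Find where f'(x) = 0:
f(x) = -2x^3 - 3x - 2
f'(x) = -6x^2 - 3
This is a quadratic in x. Use the discriminant to count real roots.
Discriminant = (0)^2 - 4 * (-6) * (-3)
= 0 - 72
= -72
Since discriminant < 0, f'(x) = 0 has no real solutions.
Number of critical points: 0

0
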